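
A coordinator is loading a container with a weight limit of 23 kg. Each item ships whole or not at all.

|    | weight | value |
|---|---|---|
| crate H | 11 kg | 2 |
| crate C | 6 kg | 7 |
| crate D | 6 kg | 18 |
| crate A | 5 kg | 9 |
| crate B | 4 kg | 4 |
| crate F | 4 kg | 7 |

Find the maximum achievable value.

This is an integer program with binary decision variables.
Allowing fractional choices, the relaxed optimum would be about 43.0, but items are indivisible.
crate D + crate A + crate B + crate F: weight 6 + 5 + 4 + 4 = 19 ≤ 23, value 18 + 9 + 4 + 7 = 38.
crate C + crate D + crate A + crate F: weight 6 + 6 + 5 + 4 = 21 ≤ 23, value 7 + 18 + 9 + 7 = 41.
crate C + crate D + crate A + crate B: weight 6 + 6 + 5 + 4 = 21 ≤ 23, value 7 + 18 + 9 + 4 = 38.
Best is crate C, crate D, crate A, and crate F with total value 41.

41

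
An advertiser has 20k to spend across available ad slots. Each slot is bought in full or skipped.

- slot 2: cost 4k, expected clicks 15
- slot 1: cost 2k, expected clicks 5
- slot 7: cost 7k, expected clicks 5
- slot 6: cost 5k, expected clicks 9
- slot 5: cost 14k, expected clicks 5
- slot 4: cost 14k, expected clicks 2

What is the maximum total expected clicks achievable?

34

slot 2 + slot 1 + slot 7 + slot 6: cost 4 + 2 + 7 + 5 = 18 ≤ 20, expected clicks 15 + 5 + 5 + 9 = 34.
slot 2 + slot 1 + slot 6: cost 4 + 2 + 5 = 11 ≤ 20, expected clicks 15 + 5 + 9 = 29.
slot 2 + slot 7 + slot 6: cost 4 + 7 + 5 = 16 ≤ 20, expected clicks 15 + 5 + 9 = 29.
Best is slot 2, slot 1, slot 7, and slot 6 with total expected clicks 34.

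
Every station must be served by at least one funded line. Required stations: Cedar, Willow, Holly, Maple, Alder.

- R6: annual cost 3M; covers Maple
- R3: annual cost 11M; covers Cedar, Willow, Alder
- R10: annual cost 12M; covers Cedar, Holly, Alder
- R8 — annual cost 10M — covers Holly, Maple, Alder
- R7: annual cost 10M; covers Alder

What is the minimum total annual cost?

The greedy cost-per-new-station heuristic would pick R6, R3, and R8 for 24, but a cheaper cover exists.
Choose R3 and R8: together they cover Cedar, Willow, Holly, Maple, Alder — every station.
Total annual cost: 11 + 10 = 21.
No cover costs less than 21.

21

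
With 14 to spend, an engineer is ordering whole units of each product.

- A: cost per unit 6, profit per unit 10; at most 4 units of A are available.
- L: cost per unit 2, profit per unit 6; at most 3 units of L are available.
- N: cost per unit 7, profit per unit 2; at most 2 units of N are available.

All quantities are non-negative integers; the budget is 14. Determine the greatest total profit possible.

28

L has the best ratio (6/2); taking only L gives at most 3×6 = 18 (stopped by the supply cap of 3).
Mixing does better — 1×A and 3×L: cost 12 ≤ 14, profit 1·10 + 3·6 = 28.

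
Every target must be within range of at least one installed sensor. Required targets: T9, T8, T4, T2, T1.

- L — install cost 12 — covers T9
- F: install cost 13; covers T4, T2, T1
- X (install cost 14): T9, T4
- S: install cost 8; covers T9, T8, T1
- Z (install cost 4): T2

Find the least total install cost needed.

21

The greedy cost-per-new-target heuristic would pick S, Z, and F for 25, but a cheaper cover exists.
Choose F and S: together they cover T9, T8, T4, T2, T1 — every target.
Total install cost: 13 + 8 = 21.
No cover costs less than 21.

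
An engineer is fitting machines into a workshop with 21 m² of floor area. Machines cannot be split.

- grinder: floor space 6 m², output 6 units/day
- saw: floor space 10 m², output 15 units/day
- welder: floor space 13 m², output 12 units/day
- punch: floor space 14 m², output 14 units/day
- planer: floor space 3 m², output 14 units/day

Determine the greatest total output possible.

35

Allowing fractional choices, the relaxed optimum would be about 37.0, but machines are indivisible.
punch + planer: floor space 14 + 3 = 17 ≤ 21, output 14 + 14 = 28.
grinder + saw + planer: floor space 6 + 10 + 3 = 19 ≤ 21, output 6 + 15 + 14 = 35.
saw + planer: floor space 10 + 3 = 13 ≤ 21, output 15 + 14 = 29.
Best is grinder, saw, and planer with total output 35.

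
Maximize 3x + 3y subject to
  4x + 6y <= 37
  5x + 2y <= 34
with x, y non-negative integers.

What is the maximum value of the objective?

24

The continuous relaxation peaks at (5.91, 2.23) with value 24.41; rounding to a feasible lattice point costs some objective.
(x,y)=(6,2): 4·6+6·2=36≤37, 5·6+2·2=34≤34, objective 24.
(x,y)=(4,3): 4·4+6·3=34≤37, 5·4+2·3=26≤34, objective 21.
The best lattice point is (6,2), giving 24.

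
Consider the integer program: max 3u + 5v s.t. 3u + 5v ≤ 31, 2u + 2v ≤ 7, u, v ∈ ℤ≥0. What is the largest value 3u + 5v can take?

(u,v)=(0,3): 3·0+5·3=15≤31, 2·0+2·3=6≤7, objective 15.
(u,v)=(1,2): 3·1+5·2=13≤31, 2·1+2·2=6≤7, objective 13.
(u,v)=(0,2): 3·0+5·2=10≤31, 2·0+2·2=4≤7, objective 10.
No feasible integer point exceeds 15.

15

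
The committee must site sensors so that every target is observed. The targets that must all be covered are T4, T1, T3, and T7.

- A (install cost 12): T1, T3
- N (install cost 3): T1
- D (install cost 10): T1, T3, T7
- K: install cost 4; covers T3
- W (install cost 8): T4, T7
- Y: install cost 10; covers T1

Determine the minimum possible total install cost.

15

Choose N, K, and W: together they cover T4, T1, T3, T7 — every target.
Total install cost: 3 + 4 + 8 = 15.
No cover costs less than 15.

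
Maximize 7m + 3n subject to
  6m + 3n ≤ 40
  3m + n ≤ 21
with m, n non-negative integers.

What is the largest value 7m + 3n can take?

Relaxing integrality, the LP optimum is 46.67 at (m,n) = (6.67, 0), which is not an integer point.
(m,n)=(6,1) is feasible, giving 45.
(m,n)=(6,0) is feasible, giving 42.
No feasible integer point exceeds 45.

45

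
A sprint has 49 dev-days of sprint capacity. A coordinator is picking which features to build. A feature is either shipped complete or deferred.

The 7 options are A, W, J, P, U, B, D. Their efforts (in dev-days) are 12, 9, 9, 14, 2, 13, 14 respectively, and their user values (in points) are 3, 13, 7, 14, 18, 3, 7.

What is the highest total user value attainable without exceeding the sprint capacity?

Take W, J, P, U, and D: effort 9 + 9 + 14 + 2 + 14 = 48 ≤ 49, user value 13 + 7 + 14 + 18 + 7 = 59.
No other feasible combination does better.

59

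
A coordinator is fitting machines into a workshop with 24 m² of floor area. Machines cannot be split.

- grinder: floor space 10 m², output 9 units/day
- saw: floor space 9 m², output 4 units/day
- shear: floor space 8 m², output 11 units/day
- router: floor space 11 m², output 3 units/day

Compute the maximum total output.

This is a 0-1 knapsack instance.
grinder + shear: floor space 10 + 8 = 18 ≤ 24, output 9 + 11 = 20.
saw + shear: floor space 9 + 8 = 17 ≤ 24, output 4 + 11 = 15.
shear + router: floor space 8 + 11 = 19 ≤ 24, output 11 + 3 = 14.
Best is grinder and shear with total output 20.

20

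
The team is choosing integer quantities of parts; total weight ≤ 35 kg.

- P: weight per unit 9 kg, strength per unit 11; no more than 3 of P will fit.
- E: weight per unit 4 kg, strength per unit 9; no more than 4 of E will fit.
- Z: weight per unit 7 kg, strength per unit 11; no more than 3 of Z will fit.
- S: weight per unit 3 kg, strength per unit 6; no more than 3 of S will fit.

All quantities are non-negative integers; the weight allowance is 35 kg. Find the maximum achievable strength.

67

3×E, 2×Z, and 3×S: weight 35 ≤ 35, strength 3·9 + 2·11 + 3·6 = 67.
4×E, 1×Z, and 3×S: weight 32 ≤ 35, strength 4·9 + 1·11 + 3·6 = 65.
Best is 67.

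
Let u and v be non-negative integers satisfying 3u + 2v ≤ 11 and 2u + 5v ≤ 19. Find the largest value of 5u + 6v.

23

Relaxing integrality, the LP optimum is 26.82 at (u,v) = (1.55, 3.18), which is not an integer point.
(u,v)=(1,3): 3·1+2·3=9≤11, 2·1+5·3=17≤19, objective 23.
(u,v)=(2,2): 3·2+2·2=10≤11, 2·2+5·2=14≤19, objective 22.
(u,v)=(0,3): 3·0+2·3=6≤11, 2·0+5·3=15≤19, objective 18.
(u,v)=(1,2): 3·1+2·2=7≤11, 2·1+5·2=12≤19, objective 17.
The best lattice point is (1,3), giving 23.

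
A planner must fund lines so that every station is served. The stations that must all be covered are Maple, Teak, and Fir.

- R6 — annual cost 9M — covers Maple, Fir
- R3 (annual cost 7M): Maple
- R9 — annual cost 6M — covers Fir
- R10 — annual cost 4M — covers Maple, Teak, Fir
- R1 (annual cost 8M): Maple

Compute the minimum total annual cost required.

4

This is a weighted set-cover instance.
R10 alone covers Maple, Teak, Fir — every station.
Total annual cost: 4.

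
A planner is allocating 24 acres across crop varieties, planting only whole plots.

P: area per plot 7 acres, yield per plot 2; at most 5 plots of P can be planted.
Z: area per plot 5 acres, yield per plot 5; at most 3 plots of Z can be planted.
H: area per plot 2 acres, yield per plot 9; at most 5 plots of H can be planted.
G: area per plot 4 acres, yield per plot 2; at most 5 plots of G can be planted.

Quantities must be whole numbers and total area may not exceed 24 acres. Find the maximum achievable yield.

2×Z and 5×H: area 20 ≤ 24, yield 2·5 + 5·9 = 55.
2×Z, 5×H, and 1×G: area 24 ≤ 24, yield 2·5 + 5·9 + 1·2 = 57.
Best is 57.

57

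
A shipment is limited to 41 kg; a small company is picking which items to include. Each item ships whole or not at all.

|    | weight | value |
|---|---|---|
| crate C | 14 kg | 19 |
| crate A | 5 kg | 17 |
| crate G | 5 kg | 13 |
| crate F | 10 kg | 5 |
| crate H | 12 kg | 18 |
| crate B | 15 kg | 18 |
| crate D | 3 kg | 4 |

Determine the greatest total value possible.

71

crate C + crate A + crate G + crate H + crate D: weight 14 + 5 + 5 + 12 + 3 = 39 ≤ 41, value 19 + 17 + 13 + 18 + 4 = 71.
crate A + crate G + crate H + crate B + crate D: weight 5 + 5 + 12 + 15 + 3 = 40 ≤ 41, value 17 + 13 + 18 + 18 + 4 = 70.
crate C + crate A + crate G + crate H: weight 14 + 5 + 5 + 12 = 36 ≤ 41, value 19 + 17 + 13 + 18 = 67.
Best is crate C, crate A, crate G, crate H, and crate D with total value 71.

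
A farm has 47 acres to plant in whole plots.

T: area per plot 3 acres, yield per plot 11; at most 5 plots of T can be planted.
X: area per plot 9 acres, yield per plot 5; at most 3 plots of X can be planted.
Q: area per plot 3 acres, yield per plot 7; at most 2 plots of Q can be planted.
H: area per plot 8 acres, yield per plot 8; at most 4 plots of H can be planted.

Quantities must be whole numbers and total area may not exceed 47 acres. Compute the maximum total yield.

This is a bounded integer knapsack.
Take 5×T, 2×Q, and 3×H: area 45 ≤ 47, yield 5·11 + 2·7 + 3·8 = 93.
T has the best ratio (11/3) and is taken to its limit of 5; remaining capacity is filled optimally with the others.

93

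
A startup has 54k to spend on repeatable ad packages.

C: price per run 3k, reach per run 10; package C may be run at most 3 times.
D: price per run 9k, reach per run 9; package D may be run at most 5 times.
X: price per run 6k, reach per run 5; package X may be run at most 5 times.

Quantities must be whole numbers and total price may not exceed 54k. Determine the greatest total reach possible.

3×C and 5×D: price 54 ≤ 54, reach 3·10 + 5·9 = 75.
3×C, 3×D, and 3×X: price 54 ≤ 54, reach 3·10 + 3·9 + 3·5 = 72.
Best is 75.

75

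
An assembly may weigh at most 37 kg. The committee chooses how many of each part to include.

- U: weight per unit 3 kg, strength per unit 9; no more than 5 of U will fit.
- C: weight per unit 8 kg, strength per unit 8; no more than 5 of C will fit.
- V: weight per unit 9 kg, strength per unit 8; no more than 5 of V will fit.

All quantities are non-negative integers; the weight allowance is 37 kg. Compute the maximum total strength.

61

U has the best ratio (9/3); taking only U gives at most 5×9 = 45 (stopped by the supply cap of 5).
Mixing does better — 5×U and 2×V: weight 33 ≤ 37, strength 5·9 + 2·8 = 61.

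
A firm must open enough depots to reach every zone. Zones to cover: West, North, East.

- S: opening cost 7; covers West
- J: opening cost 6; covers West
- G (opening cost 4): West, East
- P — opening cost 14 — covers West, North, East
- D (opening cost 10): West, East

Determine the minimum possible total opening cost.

14

This is a weighted set-cover instance.
The greedy cost-per-new-zone heuristic would pick G and P for 18, but a cheaper cover exists.
P alone covers West, North, East — every zone.
Total opening cost: 14.
No cover costs less than 14.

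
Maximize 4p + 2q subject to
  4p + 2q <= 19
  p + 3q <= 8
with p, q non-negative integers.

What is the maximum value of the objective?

18

(p,q)=(4,1) is feasible, giving 18.
(p,q)=(4,0) is feasible, giving 16.
No feasible integer point exceeds 18.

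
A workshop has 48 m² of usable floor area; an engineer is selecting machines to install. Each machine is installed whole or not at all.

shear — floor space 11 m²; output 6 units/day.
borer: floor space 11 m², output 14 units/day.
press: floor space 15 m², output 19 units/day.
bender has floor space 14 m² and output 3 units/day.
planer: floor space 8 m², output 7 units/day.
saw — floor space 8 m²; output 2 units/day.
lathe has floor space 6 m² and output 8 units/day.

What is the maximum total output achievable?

shear + borer + press + lathe: floor space 11 + 11 + 15 + 6 = 43 ≤ 48, output 6 + 14 + 19 + 8 = 47.
borer + press + planer + saw + lathe: floor space 11 + 15 + 8 + 8 + 6 = 48 ≤ 48, output 14 + 19 + 7 + 2 + 8 = 50.
borer + press + planer + lathe: floor space 11 + 15 + 8 + 6 = 40 ≤ 48, output 14 + 19 + 7 + 8 = 48.
Best is borer, press, planer, saw, and lathe with total output 50.

50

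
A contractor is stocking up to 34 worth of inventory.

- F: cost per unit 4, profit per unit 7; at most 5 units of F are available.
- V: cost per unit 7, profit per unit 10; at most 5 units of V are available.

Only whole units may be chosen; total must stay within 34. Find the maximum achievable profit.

55

3×F and 3×V: cost 33 ≤ 34, profit 3·7 + 3·10 = 51.
5×F and 2×V: cost 34 ≤ 34, profit 5·7 + 2·10 = 55.
Best is 55.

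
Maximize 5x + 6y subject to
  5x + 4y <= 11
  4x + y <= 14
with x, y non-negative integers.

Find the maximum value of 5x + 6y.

12

The continuous relaxation peaks at (0, 2.75) with value 16.50; rounding to a feasible lattice point costs some objective.
(x,y)=(0,2): 5·0+4·2=8≤11, 4·0+1·2=2≤14, objective 12.
(x,y)=(1,1): 5·1+4·1=9≤11, 4·1+1·1=5≤14, objective 11.
(x,y)=(0,1): 5·0+4·1=4≤11, 4·0+1·1=1≤14, objective 6.
The best lattice point is (0,2), giving 12.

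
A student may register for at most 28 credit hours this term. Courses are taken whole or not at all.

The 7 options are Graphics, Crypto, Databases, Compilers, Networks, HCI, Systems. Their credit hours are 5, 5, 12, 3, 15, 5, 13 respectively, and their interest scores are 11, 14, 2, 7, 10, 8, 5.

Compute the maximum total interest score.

42

This is a 0-1 knapsack instance.
Graphics + Crypto + Compilers + HCI: credit hours 5 + 5 + 3 + 5 = 18 ≤ 28, interest score 11 + 14 + 7 + 8 = 40.
Crypto + Compilers + Networks + HCI: credit hours 5 + 3 + 15 + 5 = 28 ≤ 28, interest score 14 + 7 + 10 + 8 = 39.
Graphics + Crypto + Compilers + Networks: credit hours 5 + 5 + 3 + 15 = 28 ≤ 28, interest score 11 + 14 + 7 + 10 = 42.
Best is Graphics, Crypto, Compilers, and Networks with total interest score 42.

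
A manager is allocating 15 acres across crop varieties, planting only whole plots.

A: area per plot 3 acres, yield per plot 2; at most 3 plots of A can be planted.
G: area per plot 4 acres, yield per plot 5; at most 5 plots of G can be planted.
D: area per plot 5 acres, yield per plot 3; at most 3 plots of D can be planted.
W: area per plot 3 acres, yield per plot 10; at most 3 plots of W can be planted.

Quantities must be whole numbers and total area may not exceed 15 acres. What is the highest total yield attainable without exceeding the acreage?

35

W has the best ratio (10/3); taking only W gives at most 3×10 = 30 (stopped by the supply cap of 3).
Mixing does better — 1×G and 3×W: area 13 ≤ 15, yield 1·5 + 3·10 = 35.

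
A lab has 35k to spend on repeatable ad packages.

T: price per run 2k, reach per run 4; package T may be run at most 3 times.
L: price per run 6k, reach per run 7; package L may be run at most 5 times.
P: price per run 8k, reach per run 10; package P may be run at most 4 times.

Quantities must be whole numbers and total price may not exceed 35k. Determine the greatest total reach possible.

46

This is a bounded integer knapsack.
T has the best ratio (4/2); taking only T gives at most 3×4 = 12 (stopped by the supply cap of 3).
Mixing does better — 3×T, 2×L, and 2×P: price 34 ≤ 35, reach 3·4 + 2·7 + 2·10 = 46.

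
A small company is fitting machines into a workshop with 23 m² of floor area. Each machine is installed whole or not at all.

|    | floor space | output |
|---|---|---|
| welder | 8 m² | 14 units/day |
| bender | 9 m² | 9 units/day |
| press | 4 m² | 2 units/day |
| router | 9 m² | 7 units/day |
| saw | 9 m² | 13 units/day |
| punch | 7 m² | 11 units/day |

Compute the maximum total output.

Take welder, press, and saw: floor space 8 + 4 + 9 = 21 ≤ 23, output 14 + 2 + 13 = 29.
No other feasible combination does better.

29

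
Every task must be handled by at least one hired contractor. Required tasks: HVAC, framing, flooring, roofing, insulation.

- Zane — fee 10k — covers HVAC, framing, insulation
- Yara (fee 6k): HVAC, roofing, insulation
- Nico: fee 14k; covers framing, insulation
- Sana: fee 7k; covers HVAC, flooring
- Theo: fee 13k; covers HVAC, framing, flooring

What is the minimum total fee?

Choose Yara and Theo: together they cover HVAC, framing, flooring, roofing, insulation — every task.
Total fee: 6 + 13 = 19.
No cover costs less than 19.

19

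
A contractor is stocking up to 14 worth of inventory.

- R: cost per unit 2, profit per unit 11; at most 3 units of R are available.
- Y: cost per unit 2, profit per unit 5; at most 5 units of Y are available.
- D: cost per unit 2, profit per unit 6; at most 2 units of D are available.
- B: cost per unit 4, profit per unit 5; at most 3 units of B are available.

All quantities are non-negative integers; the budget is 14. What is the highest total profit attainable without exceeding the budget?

3×R, 3×Y, and 1×D: cost 14 ≤ 14, profit 3·11 + 3·5 + 1·6 = 54.
3×R, 2×Y, and 2×D: cost 14 ≤ 14, profit 3·11 + 2·5 + 2·6 = 55.
Best is 55.

55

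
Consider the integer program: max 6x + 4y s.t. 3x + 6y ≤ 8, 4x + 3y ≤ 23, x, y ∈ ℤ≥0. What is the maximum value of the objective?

Relaxing integrality, the LP optimum is 16.00 at (x,y) = (2.67, 0), which is not an integer point.
(x,y)=(2,0): 3·2+6·0=6≤8, 4·2+3·0=8≤23, objective 12.
(x,y)=(1,0): 3·1+6·0=3≤8, 4·1+3·0=4≤23, objective 6.
No feasible integer point exceeds 12.

12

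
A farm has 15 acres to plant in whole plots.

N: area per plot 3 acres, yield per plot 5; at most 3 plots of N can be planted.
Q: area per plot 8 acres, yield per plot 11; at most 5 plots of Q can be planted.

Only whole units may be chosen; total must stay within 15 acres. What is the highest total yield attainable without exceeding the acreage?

N has the best ratio (5/3); taking only N gives at most 3×5 = 15 (stopped by the supply cap of 3).
Mixing does better — 2×N and 1×Q: area 14 ≤ 15, yield 2·5 + 1·11 = 21.

21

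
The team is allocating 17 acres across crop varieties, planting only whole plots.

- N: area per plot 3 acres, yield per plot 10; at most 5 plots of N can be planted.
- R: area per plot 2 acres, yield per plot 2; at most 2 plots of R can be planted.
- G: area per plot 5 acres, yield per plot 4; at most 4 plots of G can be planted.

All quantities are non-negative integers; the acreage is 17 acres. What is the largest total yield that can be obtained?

52

5×N and 1×R: area 17 ≤ 17, yield 5·10 + 1·2 = 52.
5×N: area 15 ≤ 17, yield 5·10 = 50.
Best is 52.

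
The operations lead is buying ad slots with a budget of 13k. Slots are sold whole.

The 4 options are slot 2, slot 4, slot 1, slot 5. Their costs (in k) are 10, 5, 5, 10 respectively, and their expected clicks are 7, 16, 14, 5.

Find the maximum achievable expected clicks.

slot 4 + slot 1: cost 5 + 5 = 10 ≤ 13, expected clicks 16 + 14 = 30.
slot 4: cost 5 ≤ 13, expected clicks 16.
slot 1: cost 5 ≤ 13, expected clicks 14.
Best is slot 4 and slot 1 with total expected clicks 30.

30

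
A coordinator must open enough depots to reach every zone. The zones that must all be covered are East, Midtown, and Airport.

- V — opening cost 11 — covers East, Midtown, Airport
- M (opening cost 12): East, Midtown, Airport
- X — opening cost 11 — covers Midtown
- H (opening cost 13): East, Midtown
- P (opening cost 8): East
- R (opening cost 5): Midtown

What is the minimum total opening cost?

V alone covers East, Midtown, Airport — every zone.
Total opening cost: 11.

11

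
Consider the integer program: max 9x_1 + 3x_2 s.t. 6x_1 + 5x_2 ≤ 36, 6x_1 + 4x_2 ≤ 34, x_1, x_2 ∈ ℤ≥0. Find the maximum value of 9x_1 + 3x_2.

(x_1,x_2)=(5,1) is feasible, giving 48.
(x_1,x_2)=(5,0) is feasible, giving 45.
(x_1,x_2)=(4,2) is feasible, giving 42.
The best lattice point is (5,1), giving 48.

48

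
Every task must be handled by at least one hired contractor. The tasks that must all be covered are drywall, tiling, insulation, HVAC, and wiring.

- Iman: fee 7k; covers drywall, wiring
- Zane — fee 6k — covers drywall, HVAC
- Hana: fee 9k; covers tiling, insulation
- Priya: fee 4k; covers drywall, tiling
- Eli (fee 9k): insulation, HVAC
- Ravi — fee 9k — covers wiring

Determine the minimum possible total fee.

20

This is a weighted set-cover instance.
Choose Iman, Priya, and Eli: together they cover drywall, tiling, insulation, HVAC, wiring — every task.
Total fee: 7 + 4 + 9 = 20.
No cover costs less than 20.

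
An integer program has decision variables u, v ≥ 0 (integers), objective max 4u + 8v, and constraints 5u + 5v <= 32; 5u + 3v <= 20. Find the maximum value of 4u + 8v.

48

Relaxing integrality, the LP optimum is 51.20 at (u,v) = (0, 6.4), which is not an integer point.
(u,v)=(0,6): 5·0+5·6=30≤32, 5·0+3·6=18≤20, objective 48.
(u,v)=(1,5): 5·1+5·5=30≤32, 5·1+3·5=20≤20, objective 44.
(u,v)=(0,5): 5·0+5·5=25≤32, 5·0+3·5=15≤20, objective 40.
The best lattice point is (0,6), giving 48.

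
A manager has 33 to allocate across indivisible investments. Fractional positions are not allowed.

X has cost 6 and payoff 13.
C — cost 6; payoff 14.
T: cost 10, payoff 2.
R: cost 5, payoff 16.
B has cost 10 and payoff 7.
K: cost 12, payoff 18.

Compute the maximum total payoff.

61

Take X, C, R, and K: cost 6 + 6 + 5 + 12 = 29 ≤ 33, payoff 13 + 14 + 16 + 18 = 61.
No other feasible combination does better.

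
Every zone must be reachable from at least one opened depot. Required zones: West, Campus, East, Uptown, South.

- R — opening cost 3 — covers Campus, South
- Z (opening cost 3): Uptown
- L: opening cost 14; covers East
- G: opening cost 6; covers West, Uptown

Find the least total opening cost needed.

The greedy cost-per-new-zone heuristic would pick R, Z, G, and L for 26, but a cheaper cover exists.
Choose R, L, and G: together they cover West, Campus, East, Uptown, South — every zone.
Total opening cost: 3 + 14 + 6 = 23.
No cover costs less than 23.

23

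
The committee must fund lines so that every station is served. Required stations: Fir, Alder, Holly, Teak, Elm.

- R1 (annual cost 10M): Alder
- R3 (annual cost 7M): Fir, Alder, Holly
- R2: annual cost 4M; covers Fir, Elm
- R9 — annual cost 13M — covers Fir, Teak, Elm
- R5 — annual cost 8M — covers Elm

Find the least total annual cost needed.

The greedy cost-per-new-station heuristic would pick R2, R3, and R9 for 24, but a cheaper cover exists.
Choose R3 and R9: together they cover Fir, Alder, Holly, Teak, Elm — every station.
Total annual cost: 7 + 13 = 20.
No cover costs less than 20.

20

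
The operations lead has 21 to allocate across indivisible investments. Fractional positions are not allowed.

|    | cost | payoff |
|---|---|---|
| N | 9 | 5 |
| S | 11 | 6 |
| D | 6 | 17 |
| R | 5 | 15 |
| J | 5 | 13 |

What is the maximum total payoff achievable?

N + D + R: cost 9 + 6 + 5 = 20 ≤ 21, payoff 5 + 17 + 15 = 37.
N + D + J: cost 9 + 6 + 5 = 20 ≤ 21, payoff 5 + 17 + 13 = 35.
D + R + J: cost 6 + 5 + 5 = 16 ≤ 21, payoff 17 + 15 + 13 = 45.
Best is D, R, and J with total payoff 45.

45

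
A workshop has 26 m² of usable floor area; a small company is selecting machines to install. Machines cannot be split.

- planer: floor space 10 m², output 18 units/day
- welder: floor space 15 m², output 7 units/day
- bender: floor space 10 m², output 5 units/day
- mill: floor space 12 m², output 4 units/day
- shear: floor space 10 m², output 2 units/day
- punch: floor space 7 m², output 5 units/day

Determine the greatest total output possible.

Allowing fractional choices, the relaxed optimum would be about 27.5, but machines are indivisible.
planer + punch: floor space 10 + 7 = 17 ≤ 26, output 18 + 5 = 23.
planer + welder: floor space 10 + 15 = 25 ≤ 26, output 18 + 7 = 25.
planer + bender: floor space 10 + 10 = 20 ≤ 26, output 18 + 5 = 23.
Best is planer and welder with total output 25.

25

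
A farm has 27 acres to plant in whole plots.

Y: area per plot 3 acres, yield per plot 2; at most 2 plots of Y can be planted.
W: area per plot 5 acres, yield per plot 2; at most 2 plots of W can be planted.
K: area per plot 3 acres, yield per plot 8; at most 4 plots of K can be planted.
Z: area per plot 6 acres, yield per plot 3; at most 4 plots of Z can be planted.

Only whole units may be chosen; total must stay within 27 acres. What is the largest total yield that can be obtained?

40

1×Y, 4×K, and 2×Z: area 27 ≤ 27, yield 1·2 + 4·8 + 2·3 = 40.
1×Y, 1×W, 4×K, and 1×Z: area 26 ≤ 27, yield 1·2 + 1·2 + 4·8 + 1·3 = 39.
Best is 40.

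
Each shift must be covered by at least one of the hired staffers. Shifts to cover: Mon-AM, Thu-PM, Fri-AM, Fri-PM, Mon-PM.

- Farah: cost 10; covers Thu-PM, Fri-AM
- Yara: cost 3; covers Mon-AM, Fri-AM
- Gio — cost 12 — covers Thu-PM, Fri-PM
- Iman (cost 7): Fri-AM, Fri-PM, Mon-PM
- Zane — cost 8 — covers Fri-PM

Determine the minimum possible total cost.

Choose Farah, Yara, and Iman: together they cover Mon-AM, Thu-PM, Fri-AM, Fri-PM, Mon-PM — every shift.
Total cost: 10 + 3 + 7 = 20.
No cover costs less than 20.

20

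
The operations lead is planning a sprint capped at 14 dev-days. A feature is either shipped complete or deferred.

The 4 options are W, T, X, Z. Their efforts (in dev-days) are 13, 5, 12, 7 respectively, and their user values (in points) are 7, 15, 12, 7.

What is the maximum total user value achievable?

Allowing fractional choices, the relaxed optimum would be about 24.0, but features are indivisible.
T + Z: effort 5 + 7 = 12 ≤ 14, user value 15 + 7 = 22.
T: effort 5 ≤ 14, user value 15.
Best is T and Z with total user value 22.

22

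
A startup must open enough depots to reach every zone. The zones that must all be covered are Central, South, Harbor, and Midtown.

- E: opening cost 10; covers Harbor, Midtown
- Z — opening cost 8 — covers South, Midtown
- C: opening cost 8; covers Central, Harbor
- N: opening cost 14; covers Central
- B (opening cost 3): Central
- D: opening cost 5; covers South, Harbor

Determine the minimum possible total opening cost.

This is an integer covering problem.
Choose Z and C: together they cover Central, South, Harbor, Midtown — every zone.
Total opening cost: 8 + 8 = 16.
No cover costs less than 16.

16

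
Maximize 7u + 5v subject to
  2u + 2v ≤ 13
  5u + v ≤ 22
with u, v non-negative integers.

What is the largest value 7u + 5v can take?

(u,v)=(4,2): 2·4+2·2=12≤13, 5·4+1·2=22≤22, objective 38.
(u,v)=(3,3): 2·3+2·3=12≤13, 5·3+1·3=18≤22, objective 36.
(u,v)=(4,1): 2·4+2·1=10≤13, 5·4+1·1=21≤22, objective 33.
(u,v)=(3,2): 2·3+2·2=10≤13, 5·3+1·2=17≤22, objective 31.
Maximum is 38 at (u,v)=(4,2).

38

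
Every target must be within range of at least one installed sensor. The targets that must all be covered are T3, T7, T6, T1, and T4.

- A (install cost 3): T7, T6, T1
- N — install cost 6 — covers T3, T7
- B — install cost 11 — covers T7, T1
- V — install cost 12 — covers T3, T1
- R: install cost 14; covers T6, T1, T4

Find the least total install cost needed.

This is an integer covering problem.
The greedy cost-per-new-target heuristic would pick A, N, and R for 23, but a cheaper cover exists.
Choose N and R: together they cover T3, T7, T6, T1, T4 — every target.
Total install cost: 6 + 14 = 20.
No cover costs less than 20.

20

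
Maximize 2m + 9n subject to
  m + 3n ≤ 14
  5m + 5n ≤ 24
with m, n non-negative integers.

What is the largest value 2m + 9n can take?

The continuous relaxation peaks at (0, 4.67) with value 42.00; rounding to a feasible lattice point costs some objective.
(m,n)=(0,4): 1·0+3·4=12≤14, 5·0+5·4=20≤24, objective 36.
(m,n)=(1,3): 1·1+3·3=10≤14, 5·1+5·3=20≤24, objective 29.
(m,n)=(0,3): 1·0+3·3=9≤14, 5·0+5·3=15≤24, objective 27.
No feasible integer point exceeds 36.

36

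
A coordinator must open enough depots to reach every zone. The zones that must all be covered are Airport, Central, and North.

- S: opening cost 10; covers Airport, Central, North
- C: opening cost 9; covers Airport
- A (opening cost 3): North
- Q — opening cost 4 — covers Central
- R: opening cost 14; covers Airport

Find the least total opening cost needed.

The greedy cost-per-new-zone heuristic would pick A, Q, and C for 16, but a cheaper cover exists.
S alone covers Airport, Central, North — every zone.
Total opening cost: 10.
No cover costs less than 10.

10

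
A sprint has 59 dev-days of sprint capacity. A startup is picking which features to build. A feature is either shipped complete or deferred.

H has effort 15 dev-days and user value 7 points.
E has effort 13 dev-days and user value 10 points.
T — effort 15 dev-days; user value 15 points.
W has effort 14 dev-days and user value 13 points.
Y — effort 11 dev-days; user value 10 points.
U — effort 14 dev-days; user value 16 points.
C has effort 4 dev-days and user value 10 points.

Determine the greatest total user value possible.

64

Allowing fractional choices, the relaxed optimum would be about 64.8, but features are indivisible.
E + W + Y + U + C: effort 13 + 14 + 11 + 14 + 4 = 56 ≤ 59, user value 10 + 13 + 10 + 16 + 10 = 59.
E + T + Y + U + C: effort 13 + 15 + 11 + 14 + 4 = 57 ≤ 59, user value 10 + 15 + 10 + 16 + 10 = 61.
T + W + Y + U + C: effort 15 + 14 + 11 + 14 + 4 = 58 ≤ 59, user value 15 + 13 + 10 + 16 + 10 = 64.
Best is T, W, Y, U, and C with total user value 64.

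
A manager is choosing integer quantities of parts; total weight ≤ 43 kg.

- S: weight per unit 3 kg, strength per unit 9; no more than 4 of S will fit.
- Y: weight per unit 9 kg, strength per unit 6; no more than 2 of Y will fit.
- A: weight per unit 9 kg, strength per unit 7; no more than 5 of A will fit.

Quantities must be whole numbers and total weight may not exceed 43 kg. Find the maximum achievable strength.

S has the best ratio (9/3); taking only S gives at most 4×9 = 36 (stopped by the supply cap of 4).
Mixing does better — 4×S and 3×A: weight 39 ≤ 43, strength 4·9 + 3·7 = 57.

57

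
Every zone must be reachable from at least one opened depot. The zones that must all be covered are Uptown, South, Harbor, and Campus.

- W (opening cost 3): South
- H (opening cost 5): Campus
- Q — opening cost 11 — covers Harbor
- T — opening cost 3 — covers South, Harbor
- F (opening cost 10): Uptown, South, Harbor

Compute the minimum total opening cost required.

The greedy cost-per-new-zone heuristic would pick T, H, and F for 18, but a cheaper cover exists.
Choose H and F: together they cover Uptown, South, Harbor, Campus — every zone.
Total opening cost: 5 + 10 = 15.
No cover costs less than 15.

15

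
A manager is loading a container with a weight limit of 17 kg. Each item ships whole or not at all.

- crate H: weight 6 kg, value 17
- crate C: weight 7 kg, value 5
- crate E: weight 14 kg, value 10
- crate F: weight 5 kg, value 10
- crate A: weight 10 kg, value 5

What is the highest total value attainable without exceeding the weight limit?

Allowing fractional choices, the relaxed optimum would be about 31.3, but items are indivisible.
crate H + crate A: weight 6 + 10 = 16 ≤ 17, value 17 + 5 = 22.
crate H + crate C: weight 6 + 7 = 13 ≤ 17, value 17 + 5 = 22.
crate H + crate F: weight 6 + 5 = 11 ≤ 17, value 17 + 10 = 27.
Best is crate H and crate F with total value 27.

27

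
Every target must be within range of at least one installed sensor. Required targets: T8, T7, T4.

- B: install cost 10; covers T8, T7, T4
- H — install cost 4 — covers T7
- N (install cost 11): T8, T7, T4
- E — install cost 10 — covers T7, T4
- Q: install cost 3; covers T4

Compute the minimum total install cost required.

10

The greedy cost-per-new-target heuristic would pick Q, H, and B for 17, but a cheaper cover exists.
B alone covers T8, T7, T4 — every target.
Total install cost: 10.
No cover costs less than 10.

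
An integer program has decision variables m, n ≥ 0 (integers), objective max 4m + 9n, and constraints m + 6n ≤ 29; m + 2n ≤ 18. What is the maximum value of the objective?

(m,n)=(14,2): 1·14+6·2=26≤29, 1·14+2·2=18≤18, objective 74.
(m,n)=(11,3): 1·11+6·3=29≤29, 1·11+2·3=17≤18, objective 71.
The best lattice point is (14,2), giving 74.

74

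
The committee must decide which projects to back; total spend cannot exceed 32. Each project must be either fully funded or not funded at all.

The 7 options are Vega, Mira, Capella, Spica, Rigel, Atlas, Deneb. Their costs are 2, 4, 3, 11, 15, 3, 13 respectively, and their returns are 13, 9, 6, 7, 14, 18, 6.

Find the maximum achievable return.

Allowing fractional choices, the relaxed optimum would be about 63.2, but projects are indivisible.
Vega + Mira + Capella + Rigel + Atlas: cost 2 + 4 + 3 + 15 + 3 = 27 ≤ 32, return 13 + 9 + 6 + 14 + 18 = 60.
Vega + Mira + Rigel + Atlas: cost 2 + 4 + 15 + 3 = 24 ≤ 32, return 13 + 9 + 14 + 18 = 54.
Vega + Mira + Capella + Spica + Atlas: cost 2 + 4 + 3 + 11 + 3 = 23 ≤ 32, return 13 + 9 + 6 + 7 + 18 = 53.
Best is Vega, Mira, Capella, Rigel, and Atlas with total return 60.

60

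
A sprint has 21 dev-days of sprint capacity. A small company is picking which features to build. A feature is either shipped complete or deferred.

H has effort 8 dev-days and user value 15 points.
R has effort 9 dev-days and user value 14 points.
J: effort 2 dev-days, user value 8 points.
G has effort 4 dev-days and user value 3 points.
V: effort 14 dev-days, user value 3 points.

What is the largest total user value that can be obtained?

H + R + J: effort 8 + 9 + 2 = 19 ≤ 21, user value 15 + 14 + 8 = 37.
H + R + G: effort 8 + 9 + 4 = 21 ≤ 21, user value 15 + 14 + 3 = 32.
H + R: effort 8 + 9 = 17 ≤ 21, user value 15 + 14 = 29.
Best is H, R, and J with total user value 37.

37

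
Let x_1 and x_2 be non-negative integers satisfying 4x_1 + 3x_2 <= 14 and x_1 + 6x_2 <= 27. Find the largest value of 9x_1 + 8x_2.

34

The continuous relaxation peaks at (0.143, 4.48) with value 37.10; rounding to a feasible lattice point costs some objective.
(x_1,x_2)=(2,2): 4·2+3·2=14≤14, 1·2+6·2=14≤27, objective 34.
(x_1,x_2)=(1,3): 4·1+3·3=13≤14, 1·1+6·3=19≤27, objective 33.
No feasible integer point exceeds 34.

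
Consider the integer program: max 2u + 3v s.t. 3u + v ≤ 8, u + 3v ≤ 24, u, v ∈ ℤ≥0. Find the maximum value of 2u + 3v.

(u,v)=(0,8): 3·0+1·8=8≤8, 1·0+3·8=24≤24, objective 24.
(u,v)=(0,7): 3·0+1·7=7≤8, 1·0+3·7=21≤24, objective 21.
No feasible integer point exceeds 24.

24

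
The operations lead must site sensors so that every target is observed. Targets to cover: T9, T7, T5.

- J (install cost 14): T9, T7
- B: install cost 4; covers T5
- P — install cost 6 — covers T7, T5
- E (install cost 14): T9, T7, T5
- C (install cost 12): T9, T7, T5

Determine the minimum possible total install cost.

C alone covers T9, T7, T5 — every target.
Total install cost: 12.

12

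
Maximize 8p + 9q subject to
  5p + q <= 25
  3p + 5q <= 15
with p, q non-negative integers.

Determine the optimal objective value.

(p,q)=(5,0): 5·5+1·0=25≤25, 3·5+5·0=15≤15, objective 40.
(p,q)=(4,0): 5·4+1·0=20≤25, 3·4+5·0=12≤15, objective 32.
Maximum is 40 at (p,q)=(5,0).

40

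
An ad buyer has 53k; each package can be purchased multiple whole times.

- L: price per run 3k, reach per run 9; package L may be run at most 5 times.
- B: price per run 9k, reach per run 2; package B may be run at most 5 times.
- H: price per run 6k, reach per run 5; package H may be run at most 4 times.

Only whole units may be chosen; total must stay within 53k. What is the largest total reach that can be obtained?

Take 5×L, 1×B, and 4×H: price 48 ≤ 53, reach 5·9 + 1·2 + 4·5 = 67.
L has the best ratio (9/3) and is taken to its limit of 5; remaining capacity is filled optimally with the others.

67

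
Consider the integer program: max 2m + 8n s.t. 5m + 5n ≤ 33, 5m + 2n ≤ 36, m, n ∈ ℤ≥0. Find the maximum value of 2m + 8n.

(m,n)=(0,6): 5·0+5·6=30≤33, 5·0+2·6=12≤36, objective 48.
(m,n)=(1,5): 5·1+5·5=30≤33, 5·1+2·5=15≤36, objective 42.
(m,n)=(0,5): 5·0+5·5=25≤33, 5·0+2·5=10≤36, objective 40.
Maximum is 48 at (m,n)=(0,6).

48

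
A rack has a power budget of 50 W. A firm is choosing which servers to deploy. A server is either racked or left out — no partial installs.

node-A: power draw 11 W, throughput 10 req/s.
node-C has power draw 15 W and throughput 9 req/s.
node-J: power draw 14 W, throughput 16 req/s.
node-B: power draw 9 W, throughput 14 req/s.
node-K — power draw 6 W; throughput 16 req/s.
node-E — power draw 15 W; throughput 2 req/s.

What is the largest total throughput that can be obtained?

56

node-A + node-J + node-B + node-K: power draw 11 + 14 + 9 + 6 = 40 ≤ 50, throughput 10 + 16 + 14 + 16 = 56.
node-C + node-J + node-B + node-K: power draw 15 + 14 + 9 + 6 = 44 ≤ 50, throughput 9 + 16 + 14 + 16 = 55.
node-A + node-C + node-J + node-K: power draw 11 + 15 + 14 + 6 = 46 ≤ 50, throughput 10 + 9 + 16 + 16 = 51.
Best is node-A, node-J, node-B, and node-K with total throughput 56.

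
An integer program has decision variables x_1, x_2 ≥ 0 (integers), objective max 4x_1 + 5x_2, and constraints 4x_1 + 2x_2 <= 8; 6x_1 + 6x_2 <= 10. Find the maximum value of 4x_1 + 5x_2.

Relaxing integrality, the LP optimum is 8.33 at (x_1,x_2) = (0, 1.67), which is not an integer point.
(x_1,x_2)=(0,1): 4·0+2·1=2≤8, 6·0+6·1=6≤10, objective 5.
(x_1,x_2)=(1,0): 4·1+2·0=4≤8, 6·1+6·0=6≤10, objective 4.
(x_1,x_2)=(0,0): 4·0+2·0=0≤8, 6·0+6·0=0≤10, objective 0.
The best lattice point is (0,1), giving 5.

5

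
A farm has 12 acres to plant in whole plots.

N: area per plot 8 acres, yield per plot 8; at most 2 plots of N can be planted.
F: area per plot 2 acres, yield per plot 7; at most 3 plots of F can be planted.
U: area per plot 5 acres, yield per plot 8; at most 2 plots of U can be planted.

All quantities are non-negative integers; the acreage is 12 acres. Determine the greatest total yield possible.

This is a bounded integer knapsack.
3×F and 1×U: area 11 ≤ 12, yield 3·7 + 1·8 = 29.
1×F and 2×U: area 12 ≤ 12, yield 1·7 + 2·8 = 23.
Best is 29.

29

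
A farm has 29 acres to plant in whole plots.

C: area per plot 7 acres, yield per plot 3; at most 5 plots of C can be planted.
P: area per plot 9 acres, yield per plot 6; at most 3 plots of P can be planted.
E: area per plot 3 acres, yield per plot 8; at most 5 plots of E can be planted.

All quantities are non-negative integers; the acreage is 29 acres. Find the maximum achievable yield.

46

This is a bounded integer knapsack.
Take 1×P and 5×E: area 24 ≤ 29, yield 1·6 + 5·8 = 46.
E has the best ratio (8/3) and is taken to its limit of 5; remaining capacity is filled optimally with the others.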